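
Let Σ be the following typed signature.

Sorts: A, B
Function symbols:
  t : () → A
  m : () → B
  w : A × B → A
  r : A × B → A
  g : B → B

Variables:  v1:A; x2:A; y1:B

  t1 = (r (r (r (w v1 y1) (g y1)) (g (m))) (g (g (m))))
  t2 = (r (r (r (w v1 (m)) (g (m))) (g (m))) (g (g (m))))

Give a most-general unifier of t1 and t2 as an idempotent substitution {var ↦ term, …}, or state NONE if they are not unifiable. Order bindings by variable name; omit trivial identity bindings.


{y1 ↦ (m)}


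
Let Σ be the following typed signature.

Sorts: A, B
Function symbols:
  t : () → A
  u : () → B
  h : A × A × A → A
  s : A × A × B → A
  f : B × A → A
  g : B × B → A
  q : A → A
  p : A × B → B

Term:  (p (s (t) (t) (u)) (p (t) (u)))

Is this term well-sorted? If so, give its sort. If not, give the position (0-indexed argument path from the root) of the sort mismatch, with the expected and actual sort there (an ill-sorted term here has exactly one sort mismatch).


    (t) : A
    (t) : A
    (u) : B
  (s (t) (t) (u)) : A
    (t) : A
    (u) : B
  (p (t) (u)) : B
(p (s (t) (t) (u)) (p (t) (u))) : B

well-sorted; sort = B


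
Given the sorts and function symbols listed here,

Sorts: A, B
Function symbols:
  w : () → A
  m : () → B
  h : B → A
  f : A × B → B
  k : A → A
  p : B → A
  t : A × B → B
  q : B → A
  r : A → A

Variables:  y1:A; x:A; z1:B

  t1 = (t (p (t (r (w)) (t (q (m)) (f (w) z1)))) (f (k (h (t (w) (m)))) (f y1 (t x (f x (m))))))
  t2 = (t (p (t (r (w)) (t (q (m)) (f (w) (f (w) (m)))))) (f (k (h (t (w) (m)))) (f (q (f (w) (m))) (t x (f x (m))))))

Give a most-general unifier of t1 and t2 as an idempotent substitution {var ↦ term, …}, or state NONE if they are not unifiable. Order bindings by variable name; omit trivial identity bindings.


{y1 ↦ (q (f (w) (m))), z1 ↦ (f (w) (m))}


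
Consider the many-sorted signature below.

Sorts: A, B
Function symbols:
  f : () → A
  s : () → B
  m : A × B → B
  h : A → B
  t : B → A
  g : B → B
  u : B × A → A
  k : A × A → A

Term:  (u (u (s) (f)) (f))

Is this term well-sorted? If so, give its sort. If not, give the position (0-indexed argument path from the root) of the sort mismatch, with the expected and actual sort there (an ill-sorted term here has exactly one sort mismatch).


ill-sorted at position [0]: expected B, got A

    (s) : B
    (f) : A
  (u (s) (f)) : A
  (f) : A
(u (u (s) (f)) (f)) : ✗ arg 0 at [0] has sort A, expected B


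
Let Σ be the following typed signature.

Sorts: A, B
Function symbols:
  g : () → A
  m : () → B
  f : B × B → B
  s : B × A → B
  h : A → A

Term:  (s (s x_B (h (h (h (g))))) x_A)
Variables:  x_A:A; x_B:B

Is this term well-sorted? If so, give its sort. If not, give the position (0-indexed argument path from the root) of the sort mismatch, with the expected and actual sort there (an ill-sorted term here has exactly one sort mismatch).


    x_B : B
          (g) : A
        (h (g)) : A
      (h (h (g))) : A
    (h (h (h (g)))) : A
  (s x_B (h (h (h (g))))) : B
  x_A : A
(s (s x_B (h (h (h (g))))) x_A) : B

well-sorted; sort = B


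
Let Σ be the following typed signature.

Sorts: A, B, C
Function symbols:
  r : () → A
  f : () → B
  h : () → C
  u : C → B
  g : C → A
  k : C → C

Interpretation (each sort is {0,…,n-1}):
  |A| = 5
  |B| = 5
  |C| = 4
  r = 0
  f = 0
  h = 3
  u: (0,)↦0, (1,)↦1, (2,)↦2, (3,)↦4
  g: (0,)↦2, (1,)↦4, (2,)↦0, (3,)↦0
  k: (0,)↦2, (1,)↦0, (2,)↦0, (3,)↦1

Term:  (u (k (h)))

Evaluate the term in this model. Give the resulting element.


value = 1

  h = 3
  (k (h)) = k(3,) = 1
  (u (k (h))) = u(1,) = 1


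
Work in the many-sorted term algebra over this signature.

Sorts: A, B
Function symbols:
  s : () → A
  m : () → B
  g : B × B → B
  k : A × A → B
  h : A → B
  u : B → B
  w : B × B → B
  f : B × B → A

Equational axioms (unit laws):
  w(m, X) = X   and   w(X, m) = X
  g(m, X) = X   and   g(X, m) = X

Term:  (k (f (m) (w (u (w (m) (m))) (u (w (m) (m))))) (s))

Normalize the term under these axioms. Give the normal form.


1. (k (f (m) (w (u (w (m) (m))) (u (w (m) (m))))) (s))  →  (k (f (m) (w (u (m)) (u (w (m) (m))))) (s))
2. (k (f (m) (w (u (m)) (u (w (m) (m))))) (s))  →  (k (f (m) (w (u (m)) (u (m)))) (s))

normal form = (k (f (m) (w (u (m)) (u (m)))) (s))


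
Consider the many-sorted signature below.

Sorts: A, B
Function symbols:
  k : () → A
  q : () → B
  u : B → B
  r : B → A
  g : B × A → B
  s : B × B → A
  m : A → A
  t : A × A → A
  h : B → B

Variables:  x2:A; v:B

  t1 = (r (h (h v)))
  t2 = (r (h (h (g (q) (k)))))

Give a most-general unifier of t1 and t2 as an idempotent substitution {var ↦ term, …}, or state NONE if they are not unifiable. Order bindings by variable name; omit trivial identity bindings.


{v ↦ (g (q) (k))}


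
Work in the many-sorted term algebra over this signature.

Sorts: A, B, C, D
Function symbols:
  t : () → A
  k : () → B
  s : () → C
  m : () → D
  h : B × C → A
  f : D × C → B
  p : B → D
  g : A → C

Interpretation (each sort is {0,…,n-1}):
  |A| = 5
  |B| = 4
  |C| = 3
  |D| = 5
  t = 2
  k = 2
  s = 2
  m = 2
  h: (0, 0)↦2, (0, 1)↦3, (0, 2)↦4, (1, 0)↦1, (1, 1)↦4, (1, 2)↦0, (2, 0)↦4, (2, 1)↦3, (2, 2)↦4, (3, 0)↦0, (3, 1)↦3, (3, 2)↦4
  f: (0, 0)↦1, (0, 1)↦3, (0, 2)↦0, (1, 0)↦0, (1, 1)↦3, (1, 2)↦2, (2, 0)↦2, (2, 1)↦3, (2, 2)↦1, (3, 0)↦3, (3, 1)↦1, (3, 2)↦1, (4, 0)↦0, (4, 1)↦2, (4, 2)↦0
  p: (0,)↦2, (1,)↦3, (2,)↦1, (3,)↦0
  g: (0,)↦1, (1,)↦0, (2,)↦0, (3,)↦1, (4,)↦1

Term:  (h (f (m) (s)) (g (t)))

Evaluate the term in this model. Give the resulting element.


value = 1

  m = 2
  s = 2
  (f (m) (s)) = f(2, 2) = 1
  t = 2
  (g (t)) = g(2,) = 0
  (h (f (m) (s)) (g (t))) = h(1, 0) = 1


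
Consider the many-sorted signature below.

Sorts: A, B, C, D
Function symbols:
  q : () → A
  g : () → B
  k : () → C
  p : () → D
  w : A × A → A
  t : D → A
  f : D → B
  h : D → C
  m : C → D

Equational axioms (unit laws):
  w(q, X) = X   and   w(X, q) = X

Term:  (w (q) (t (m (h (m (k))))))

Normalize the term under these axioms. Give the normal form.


normal form = (t (m (h (m (k)))))

1. (w (q) (t (m (h (m (k))))))  →  (t (m (h (m (k)))))


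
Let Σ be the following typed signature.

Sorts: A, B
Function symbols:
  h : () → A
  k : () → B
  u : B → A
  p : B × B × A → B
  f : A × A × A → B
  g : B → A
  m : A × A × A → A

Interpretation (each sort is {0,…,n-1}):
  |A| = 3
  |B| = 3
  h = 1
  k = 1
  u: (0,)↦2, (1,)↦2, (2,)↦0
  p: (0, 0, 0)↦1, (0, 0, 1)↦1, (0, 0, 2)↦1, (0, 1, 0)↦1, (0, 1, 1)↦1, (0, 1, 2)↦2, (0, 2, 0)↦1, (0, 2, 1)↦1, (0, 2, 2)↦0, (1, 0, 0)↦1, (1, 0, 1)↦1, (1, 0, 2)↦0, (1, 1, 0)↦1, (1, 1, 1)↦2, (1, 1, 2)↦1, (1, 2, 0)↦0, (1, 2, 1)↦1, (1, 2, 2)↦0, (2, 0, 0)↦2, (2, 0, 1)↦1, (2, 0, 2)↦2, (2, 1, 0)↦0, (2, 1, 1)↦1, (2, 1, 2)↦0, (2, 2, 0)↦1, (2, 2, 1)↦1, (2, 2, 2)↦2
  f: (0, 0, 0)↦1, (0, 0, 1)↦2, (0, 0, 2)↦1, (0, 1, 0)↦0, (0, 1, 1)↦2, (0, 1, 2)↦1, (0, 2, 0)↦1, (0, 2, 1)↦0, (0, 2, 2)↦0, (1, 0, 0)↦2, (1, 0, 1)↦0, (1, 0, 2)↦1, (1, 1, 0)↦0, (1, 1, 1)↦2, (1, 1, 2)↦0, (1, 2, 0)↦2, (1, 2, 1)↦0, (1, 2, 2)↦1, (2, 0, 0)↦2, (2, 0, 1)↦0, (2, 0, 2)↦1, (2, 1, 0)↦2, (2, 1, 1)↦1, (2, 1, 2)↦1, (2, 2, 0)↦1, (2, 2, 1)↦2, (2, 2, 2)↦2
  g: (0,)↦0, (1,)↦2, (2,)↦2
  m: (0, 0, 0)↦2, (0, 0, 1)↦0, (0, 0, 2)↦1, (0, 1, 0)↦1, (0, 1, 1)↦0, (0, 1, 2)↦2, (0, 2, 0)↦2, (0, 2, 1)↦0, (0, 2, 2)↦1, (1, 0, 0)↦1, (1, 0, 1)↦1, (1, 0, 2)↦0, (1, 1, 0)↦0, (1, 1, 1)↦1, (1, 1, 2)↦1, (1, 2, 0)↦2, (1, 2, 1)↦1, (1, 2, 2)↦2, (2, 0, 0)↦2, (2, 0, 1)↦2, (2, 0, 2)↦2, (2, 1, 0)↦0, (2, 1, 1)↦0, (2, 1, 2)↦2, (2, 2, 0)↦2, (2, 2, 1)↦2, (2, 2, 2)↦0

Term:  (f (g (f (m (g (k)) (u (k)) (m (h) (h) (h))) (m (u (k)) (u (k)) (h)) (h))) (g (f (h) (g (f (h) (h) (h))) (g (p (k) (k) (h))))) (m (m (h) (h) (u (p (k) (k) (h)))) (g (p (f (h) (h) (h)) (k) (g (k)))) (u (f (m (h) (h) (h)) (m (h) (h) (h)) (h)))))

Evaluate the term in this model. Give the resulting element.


value = 2

  k = 1
  (g (k)) = g(1,) = 2
  k = 1
  (u (k)) = u(1,) = 2
  h = 1
  h = 1
  h = 1
  (m (h) (h) (h)) = m(1, 1, 1) = 1
  (m (g (k)) (u (k)) (m (h) (h) (h))) = m(2, 2, 1) = 2
  k = 1
  (u (k)) = u(1,) = 2
  k = 1
  (u (k)) = u(1,) = 2
  h = 1
  (m (u (k)) (u (k)) (h)) = m(2, 2, 1) = 2
  h = 1
  (f (m (g (k)) (u (k)) (m (h) (h) (h))) (m (u (k)) (u (k)) (h)) (h)) = f(2, 2, 1) = 2
  (g (f (m (g (k)) (u (k)) (m (h) (h) (h))) (m (u (k)) (u (k)) (h)) (h))) = g(2,) = 2
  h = 1
  h = 1
  h = 1
  h = 1
  (f (h) (h) (h)) = f(1, 1, 1) = 2
  (g (f (h) (h) (h))) = g(2,) = 2
  k = 1
  k = 1
  h = 1
  (p (k) (k) (h)) = p(1, 1, 1) = 2
  (g (p (k) (k) (h))) = g(2,) = 2
  (f (h) (g (f (h) (h) (h))) (g (p (k) (k) (h)))) = f(1, 2, 2) = 1
  (g (f (h) (g (f (h) (h) (h))) (g (p (k) (k) (h))))) = g(1,) = 2
  h = 1
  h = 1
  k = 1
  k = 1
  h = 1
  (p (k) (k) (h)) = p(1, 1, 1) = 2
  (u (p (k) (k) (h))) = u(2,) = 0
  (m (h) (h) (u (p (k) (k) (h)))) = m(1, 1, 0) = 0
  h = 1
  h = 1
  h = 1
  (f (h) (h) (h)) = f(1, 1, 1) = 2
  k = 1
  k = 1
  (g (k)) = g(1,) = 2
  (p (f (h) (h) (h)) (k) (g (k))) = p(2, 1, 2) = 0
  (g (p (f (h) (h) (h)) (k) (g (k)))) = g(0,) = 0
  h = 1
  h = 1
  h = 1
  (m (h) (h) (h)) = m(1, 1, 1) = 1
  h = 1
  h = 1
  h = 1
  (m (h) (h) (h)) = m(1, 1, 1) = 1
  h = 1
  (f (m (h) (h) (h)) (m (h) (h) (h)) (h)) = f(1, 1, 1) = 2
  (u (f (m (h) (h) (h)) (m (h) (h) (h)) (h))) = u(2,) = 0
  (m (m (h) (h) (u (p (k) (k) (h)))) (g (p (f (h) (h) (h)) (k) (g (k)))) (u (f (m (h) (h) (h)) (m (h) (h) (h)) (h)))) = m(0, 0, 0) = 2
  (f (g (f (m (g (k)) (u (k)) (m (h) (h) (h))) (m (u (k)) (u (k)) (h)) (h))) (g (f (h) (g (f (h) (h) (h))) (g (p (k) (k) (h))))) (m (m (h) (h) (u (p (k) (k) (h)))) (g (p (f (h) (h) (h)) (k) (g (k)))) (u (f (m (h) (h) (h)) (m (h) (h) (h)) (h))))) = f(2, 2, 2) = 2


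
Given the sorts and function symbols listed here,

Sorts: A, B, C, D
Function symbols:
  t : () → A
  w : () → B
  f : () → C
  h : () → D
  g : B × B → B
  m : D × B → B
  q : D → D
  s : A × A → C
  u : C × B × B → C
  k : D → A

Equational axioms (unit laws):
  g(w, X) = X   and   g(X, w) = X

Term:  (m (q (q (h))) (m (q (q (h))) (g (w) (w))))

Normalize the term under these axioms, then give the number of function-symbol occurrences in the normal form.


size = 9

1. (m (q (q (h))) (m (q (q (h))) (g (w) (w))))  →  (m (q (q (h))) (m (q (q (h))) (w)))
normal form: (m (q (q (h))) (m (q (q (h))) (w)))


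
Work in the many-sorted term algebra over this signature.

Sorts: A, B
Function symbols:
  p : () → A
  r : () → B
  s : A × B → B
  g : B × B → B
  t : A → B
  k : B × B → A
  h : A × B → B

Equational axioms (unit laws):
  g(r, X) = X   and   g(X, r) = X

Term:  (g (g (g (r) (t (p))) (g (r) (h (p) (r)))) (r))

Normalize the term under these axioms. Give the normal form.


normal form = (g (t (p)) (h (p) (r)))

1. (g (g (g (r) (t (p))) (g (r) (h (p) (r)))) (r))  →  (g (g (r) (t (p))) (g (r) (h (p) (r))))
2. (g (g (r) (t (p))) (g (r) (h (p) (r))))  →  (g (t (p)) (g (r) (h (p) (r))))
3. (g (t (p)) (g (r) (h (p) (r))))  →  (g (t (p)) (h (p) (r)))


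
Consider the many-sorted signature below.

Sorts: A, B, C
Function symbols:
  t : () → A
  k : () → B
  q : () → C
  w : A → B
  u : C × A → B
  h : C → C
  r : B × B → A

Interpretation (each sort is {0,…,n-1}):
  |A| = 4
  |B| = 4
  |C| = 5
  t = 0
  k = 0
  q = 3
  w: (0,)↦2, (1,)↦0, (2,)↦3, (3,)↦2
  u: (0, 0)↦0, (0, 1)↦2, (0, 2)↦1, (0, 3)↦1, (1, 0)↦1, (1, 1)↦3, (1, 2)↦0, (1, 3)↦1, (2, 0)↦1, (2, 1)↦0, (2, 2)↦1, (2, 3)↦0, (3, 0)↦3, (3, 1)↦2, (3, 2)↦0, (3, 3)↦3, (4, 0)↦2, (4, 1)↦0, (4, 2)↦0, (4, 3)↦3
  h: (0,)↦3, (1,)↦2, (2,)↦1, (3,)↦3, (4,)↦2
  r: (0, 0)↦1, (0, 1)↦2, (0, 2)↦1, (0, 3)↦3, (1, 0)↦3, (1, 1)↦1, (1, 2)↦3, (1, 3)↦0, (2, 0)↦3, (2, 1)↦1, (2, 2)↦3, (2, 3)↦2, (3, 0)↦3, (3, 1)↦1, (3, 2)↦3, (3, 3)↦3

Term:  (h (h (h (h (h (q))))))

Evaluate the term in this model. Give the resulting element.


  q = 3
  (h (q)) = h(3,) = 3
  (h (h (q))) = h(3,) = 3
  (h (h (h (q)))) = h(3,) = 3
  (h (h (h (h (q))))) = h(3,) = 3
  (h (h (h (h (h (q)))))) = h(3,) = 3

value = 3


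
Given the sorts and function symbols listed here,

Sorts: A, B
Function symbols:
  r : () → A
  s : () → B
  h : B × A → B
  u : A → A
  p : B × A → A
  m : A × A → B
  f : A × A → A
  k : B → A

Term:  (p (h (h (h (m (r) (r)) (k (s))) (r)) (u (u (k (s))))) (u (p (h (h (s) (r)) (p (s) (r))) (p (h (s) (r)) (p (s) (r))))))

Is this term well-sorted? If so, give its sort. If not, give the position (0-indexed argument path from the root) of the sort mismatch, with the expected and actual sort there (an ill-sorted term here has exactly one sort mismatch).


well-sorted; sort = A

          (r) : A
          (r) : A
        (m (r) (r)) : B
          (s) : B
        (k (s)) : A
      (h (m (r) (r)) (k (s))) : B
      (r) : A
    (h (h (m (r) (r)) (k (s))) (r)) : B
          (s) : B
        (k (s)) : A
      (u (k (s))) : A
    (u (u (k (s)))) : A
  (h (h (h (m (r) (r)) (k (s))) (r)) (u (u (k (s))))) : B
          (s) : B
          (r) : A
        (h (s) (r)) : B
          (s) : B
          (r) : A
        (p (s) (r)) : A
      (h (h (s) (r)) (p (s) (r))) : B
          (s) : B
          (r) : A
        (h (s) (r)) : B
          (s) : B
          (r) : A
        (p (s) (r)) : A
      (p (h (s) (r)) (p (s) (r))) : A
    (p (h (h (s) (r)) (p (s) (r))) (p (h (s) (r)) (p (s) (r)))) : A
  (u (p (h (h (s) (r)) (p (s) (r))) (p (h (s) (r)) (p (s) (r))))) : A
(p (h (h (h (m (r) (r)) (k (s))) (r)) (u (u (k (s))))) (u (p (h (h (s) (r)) (p (s) (r))) (p (h (s) (r)) (p (s) (r)))))) : A


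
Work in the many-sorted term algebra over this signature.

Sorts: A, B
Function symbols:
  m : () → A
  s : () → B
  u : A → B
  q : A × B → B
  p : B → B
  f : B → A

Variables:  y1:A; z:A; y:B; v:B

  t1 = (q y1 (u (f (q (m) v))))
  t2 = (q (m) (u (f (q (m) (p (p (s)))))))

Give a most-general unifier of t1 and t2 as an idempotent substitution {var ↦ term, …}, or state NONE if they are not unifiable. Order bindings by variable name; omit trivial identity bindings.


{v ↦ (p (p (s))), y1 ↦ (m)}


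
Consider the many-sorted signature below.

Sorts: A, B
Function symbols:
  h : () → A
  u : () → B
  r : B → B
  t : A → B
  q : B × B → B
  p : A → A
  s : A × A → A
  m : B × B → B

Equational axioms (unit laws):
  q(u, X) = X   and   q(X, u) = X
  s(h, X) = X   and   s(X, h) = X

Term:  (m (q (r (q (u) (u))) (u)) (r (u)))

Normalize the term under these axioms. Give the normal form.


1. (m (q (r (q (u) (u))) (u)) (r (u)))  →  (m (r (q (u) (u))) (r (u)))
2. (m (r (q (u) (u))) (r (u)))  →  (m (r (u)) (r (u)))

normal form = (m (r (u)) (r (u)))


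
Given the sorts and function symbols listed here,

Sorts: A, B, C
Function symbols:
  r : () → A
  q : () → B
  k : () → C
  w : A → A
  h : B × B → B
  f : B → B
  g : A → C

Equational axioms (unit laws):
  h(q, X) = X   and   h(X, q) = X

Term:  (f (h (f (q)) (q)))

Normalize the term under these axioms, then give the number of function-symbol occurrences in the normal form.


size = 3

1. (f (h (f (q)) (q)))  →  (f (f (q)))
normal form: (f (f (q)))


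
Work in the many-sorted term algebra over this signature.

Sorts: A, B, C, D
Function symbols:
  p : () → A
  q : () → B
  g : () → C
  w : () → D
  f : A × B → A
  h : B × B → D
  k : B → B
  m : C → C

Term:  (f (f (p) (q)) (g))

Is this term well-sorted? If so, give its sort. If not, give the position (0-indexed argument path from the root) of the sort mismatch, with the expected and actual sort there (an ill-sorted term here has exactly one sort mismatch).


ill-sorted at position [1]: expected B, got C

    (p) : A
    (q) : B
  (f (p) (q)) : A
  (g) : C
(f (f (p) (q)) (g)) : ✗ arg 1 at [1] has sort C, expected B


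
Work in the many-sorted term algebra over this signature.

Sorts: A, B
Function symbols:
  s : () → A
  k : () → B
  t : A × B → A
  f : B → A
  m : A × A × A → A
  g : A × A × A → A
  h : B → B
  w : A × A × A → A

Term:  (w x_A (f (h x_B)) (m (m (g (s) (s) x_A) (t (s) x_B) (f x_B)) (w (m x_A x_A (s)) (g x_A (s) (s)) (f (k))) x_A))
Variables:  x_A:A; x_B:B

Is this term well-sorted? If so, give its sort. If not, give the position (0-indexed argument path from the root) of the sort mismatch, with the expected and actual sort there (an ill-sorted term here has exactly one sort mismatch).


  x_A : A
      x_B : B
    (h x_B) : B
  (f (h x_B)) : A
        (s) : A
        (s) : A
        x_A : A
      (g (s) (s) x_A) : A
        (s) : A
        x_B : B
      (t (s) x_B) : A
        x_B : B
      (f x_B) : A
    (m (g (s) (s) x_A) (t (s) x_B) (f x_B)) : A
        x_A : A
        x_A : A
        (s) : A
      (m x_A x_A (s)) : A
        x_A : A
        (s) : A
        (s) : A
      (g x_A (s) (s)) : A
        (k) : B
      (f (k)) : A
    (w (m x_A x_A (s)) (g x_A (s) (s)) (f (k))) : A
    x_A : A
  (m (m (g (s) (s) x_A) (t (s) x_B) (f x_B)) (w (m x_A x_A (s)) (g x_A (s) (s)) (f (k))) x_A) : A
(w x_A (f (h x_B)) (m (m (g (s) (s) x_A) (t (s) x_B) (f x_B)) (w (m x_A x_A (s)) (g x_A (s) (s)) (f (k))) x_A)) : A

well-sorted; sort = A


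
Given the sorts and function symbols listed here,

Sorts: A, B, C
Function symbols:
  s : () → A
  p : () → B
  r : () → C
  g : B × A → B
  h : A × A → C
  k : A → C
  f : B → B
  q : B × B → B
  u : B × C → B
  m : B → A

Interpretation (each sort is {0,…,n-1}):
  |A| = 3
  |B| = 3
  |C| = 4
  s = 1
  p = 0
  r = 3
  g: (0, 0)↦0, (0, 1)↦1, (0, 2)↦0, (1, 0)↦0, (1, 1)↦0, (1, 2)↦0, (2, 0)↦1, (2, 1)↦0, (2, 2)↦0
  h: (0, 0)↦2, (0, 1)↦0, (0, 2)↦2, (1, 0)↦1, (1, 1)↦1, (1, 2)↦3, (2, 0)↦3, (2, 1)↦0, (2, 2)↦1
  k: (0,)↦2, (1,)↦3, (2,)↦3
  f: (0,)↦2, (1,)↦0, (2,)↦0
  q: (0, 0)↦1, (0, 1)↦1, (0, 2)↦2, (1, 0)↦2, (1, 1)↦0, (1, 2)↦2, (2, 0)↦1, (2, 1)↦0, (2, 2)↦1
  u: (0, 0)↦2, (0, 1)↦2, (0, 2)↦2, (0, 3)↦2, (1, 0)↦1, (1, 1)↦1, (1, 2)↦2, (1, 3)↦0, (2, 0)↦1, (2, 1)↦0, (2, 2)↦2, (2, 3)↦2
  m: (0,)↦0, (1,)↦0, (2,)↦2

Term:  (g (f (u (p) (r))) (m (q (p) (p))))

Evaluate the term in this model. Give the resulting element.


  p = 0
  r = 3
  (u (p) (r)) = u(0, 3) = 2
  (f (u (p) (r))) = f(2,) = 0
  p = 0
  p = 0
  (q (p) (p)) = q(0, 0) = 1
  (m (q (p) (p))) = m(1,) = 0
  (g (f (u (p) (r))) (m (q (p) (p)))) = g(0, 0) = 0

value = 0


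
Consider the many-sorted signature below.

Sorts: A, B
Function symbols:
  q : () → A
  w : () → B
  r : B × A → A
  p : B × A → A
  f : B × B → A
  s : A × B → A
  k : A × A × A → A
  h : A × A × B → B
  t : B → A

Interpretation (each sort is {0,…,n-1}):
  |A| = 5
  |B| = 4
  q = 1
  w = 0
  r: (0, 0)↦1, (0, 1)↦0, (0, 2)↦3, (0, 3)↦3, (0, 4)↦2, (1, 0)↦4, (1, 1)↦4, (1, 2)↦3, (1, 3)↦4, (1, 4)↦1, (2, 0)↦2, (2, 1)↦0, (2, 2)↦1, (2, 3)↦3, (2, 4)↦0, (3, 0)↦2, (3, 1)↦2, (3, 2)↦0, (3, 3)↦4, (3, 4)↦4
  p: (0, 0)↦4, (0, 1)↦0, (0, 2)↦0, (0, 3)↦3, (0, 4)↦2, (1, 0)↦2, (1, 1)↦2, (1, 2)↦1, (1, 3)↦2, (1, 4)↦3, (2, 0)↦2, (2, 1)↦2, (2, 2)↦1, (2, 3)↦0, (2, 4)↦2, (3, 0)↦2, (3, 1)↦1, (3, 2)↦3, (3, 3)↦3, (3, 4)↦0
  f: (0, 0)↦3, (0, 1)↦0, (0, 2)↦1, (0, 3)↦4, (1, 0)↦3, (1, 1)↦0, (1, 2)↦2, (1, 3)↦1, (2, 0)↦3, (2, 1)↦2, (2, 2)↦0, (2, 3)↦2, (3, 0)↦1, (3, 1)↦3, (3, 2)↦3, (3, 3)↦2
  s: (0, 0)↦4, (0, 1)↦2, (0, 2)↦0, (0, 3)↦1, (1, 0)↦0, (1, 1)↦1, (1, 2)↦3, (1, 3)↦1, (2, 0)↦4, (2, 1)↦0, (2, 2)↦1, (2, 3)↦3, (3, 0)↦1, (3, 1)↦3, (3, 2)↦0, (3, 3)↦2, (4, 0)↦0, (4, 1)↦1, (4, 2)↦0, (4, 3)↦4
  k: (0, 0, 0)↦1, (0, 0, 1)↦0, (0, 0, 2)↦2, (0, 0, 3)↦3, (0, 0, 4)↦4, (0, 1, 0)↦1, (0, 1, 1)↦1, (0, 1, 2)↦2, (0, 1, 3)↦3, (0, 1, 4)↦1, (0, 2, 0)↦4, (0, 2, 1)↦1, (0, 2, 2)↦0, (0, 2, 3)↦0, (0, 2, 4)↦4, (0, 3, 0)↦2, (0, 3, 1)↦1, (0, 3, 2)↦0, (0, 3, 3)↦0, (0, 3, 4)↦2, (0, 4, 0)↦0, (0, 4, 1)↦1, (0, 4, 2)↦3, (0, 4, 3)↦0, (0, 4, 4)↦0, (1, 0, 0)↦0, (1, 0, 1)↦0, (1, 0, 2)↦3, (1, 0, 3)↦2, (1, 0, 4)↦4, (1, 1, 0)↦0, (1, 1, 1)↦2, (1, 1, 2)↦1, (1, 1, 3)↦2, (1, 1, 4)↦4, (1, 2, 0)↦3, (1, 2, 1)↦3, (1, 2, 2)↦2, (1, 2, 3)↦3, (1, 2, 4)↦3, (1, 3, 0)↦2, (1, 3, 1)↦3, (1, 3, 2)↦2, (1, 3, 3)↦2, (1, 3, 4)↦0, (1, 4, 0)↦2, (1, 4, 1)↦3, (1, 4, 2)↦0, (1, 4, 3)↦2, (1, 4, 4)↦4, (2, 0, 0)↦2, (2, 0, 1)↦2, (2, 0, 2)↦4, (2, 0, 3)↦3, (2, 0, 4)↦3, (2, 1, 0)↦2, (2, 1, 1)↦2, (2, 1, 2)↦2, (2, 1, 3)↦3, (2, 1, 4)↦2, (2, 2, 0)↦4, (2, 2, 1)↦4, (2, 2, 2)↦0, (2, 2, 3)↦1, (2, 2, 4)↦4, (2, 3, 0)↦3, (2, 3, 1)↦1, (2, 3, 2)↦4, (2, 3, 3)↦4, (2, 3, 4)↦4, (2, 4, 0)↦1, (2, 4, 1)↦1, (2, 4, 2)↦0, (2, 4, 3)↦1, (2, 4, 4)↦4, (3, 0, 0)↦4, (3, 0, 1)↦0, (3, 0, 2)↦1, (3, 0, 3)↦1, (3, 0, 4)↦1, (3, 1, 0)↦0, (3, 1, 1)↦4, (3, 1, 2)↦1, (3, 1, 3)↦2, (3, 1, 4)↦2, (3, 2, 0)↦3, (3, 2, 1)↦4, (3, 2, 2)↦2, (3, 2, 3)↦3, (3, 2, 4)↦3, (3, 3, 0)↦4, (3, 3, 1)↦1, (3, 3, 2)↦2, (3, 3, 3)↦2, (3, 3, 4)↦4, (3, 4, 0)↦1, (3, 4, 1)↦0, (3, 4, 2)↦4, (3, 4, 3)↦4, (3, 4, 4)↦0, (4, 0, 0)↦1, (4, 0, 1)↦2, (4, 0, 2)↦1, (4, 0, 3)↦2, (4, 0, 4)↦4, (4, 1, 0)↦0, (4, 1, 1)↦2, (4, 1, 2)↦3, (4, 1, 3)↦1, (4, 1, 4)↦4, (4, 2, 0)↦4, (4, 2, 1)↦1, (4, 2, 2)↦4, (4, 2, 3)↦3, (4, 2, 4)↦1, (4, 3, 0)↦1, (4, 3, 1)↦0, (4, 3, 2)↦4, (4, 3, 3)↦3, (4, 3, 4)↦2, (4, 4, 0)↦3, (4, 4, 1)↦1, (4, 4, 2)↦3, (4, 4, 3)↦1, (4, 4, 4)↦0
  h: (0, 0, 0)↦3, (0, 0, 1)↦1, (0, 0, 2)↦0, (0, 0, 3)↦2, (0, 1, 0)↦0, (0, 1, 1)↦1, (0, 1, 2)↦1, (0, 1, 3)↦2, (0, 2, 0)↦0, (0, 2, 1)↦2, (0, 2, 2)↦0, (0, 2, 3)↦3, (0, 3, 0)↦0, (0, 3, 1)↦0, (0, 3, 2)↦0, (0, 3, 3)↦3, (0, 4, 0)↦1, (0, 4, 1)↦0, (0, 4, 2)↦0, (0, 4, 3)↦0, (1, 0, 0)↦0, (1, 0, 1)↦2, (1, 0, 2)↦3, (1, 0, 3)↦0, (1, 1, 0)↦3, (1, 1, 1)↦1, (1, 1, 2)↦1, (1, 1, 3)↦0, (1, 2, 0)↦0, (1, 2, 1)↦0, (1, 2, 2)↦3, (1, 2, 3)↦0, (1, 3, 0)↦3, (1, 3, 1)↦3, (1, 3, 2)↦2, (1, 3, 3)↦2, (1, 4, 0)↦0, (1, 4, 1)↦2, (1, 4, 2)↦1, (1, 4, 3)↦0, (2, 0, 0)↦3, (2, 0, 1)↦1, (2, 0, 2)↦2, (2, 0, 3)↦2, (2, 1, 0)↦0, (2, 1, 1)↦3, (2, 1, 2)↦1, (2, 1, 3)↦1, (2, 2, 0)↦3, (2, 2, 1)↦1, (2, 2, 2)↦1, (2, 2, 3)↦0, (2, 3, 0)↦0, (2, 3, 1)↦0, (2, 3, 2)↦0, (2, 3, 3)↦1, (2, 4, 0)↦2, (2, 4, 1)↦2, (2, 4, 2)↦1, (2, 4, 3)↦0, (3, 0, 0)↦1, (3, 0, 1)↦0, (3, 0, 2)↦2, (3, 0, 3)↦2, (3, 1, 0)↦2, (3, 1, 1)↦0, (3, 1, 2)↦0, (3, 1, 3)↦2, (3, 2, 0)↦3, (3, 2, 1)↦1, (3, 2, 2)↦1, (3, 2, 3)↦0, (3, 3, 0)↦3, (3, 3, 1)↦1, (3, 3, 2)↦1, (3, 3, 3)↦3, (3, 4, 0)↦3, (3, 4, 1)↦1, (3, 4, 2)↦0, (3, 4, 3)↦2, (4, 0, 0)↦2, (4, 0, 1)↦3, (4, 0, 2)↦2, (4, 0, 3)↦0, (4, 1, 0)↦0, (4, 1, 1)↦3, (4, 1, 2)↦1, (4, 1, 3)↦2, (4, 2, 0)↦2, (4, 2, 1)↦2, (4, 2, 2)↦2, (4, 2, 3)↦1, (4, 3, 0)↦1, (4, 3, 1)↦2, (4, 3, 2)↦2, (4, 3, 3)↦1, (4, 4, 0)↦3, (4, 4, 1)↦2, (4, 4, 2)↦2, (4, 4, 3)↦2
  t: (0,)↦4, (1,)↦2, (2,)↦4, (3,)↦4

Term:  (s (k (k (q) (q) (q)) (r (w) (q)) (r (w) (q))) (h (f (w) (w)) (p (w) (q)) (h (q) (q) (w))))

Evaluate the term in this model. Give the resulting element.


  q = 1
  q = 1
  q = 1
  (k (q) (q) (q)) = k(1, 1, 1) = 2
  w = 0
  q = 1
  (r (w) (q)) = r(0, 1) = 0
  w = 0
  q = 1
  (r (w) (q)) = r(0, 1) = 0
  (k (k (q) (q) (q)) (r (w) (q)) (r (w) (q))) = k(2, 0, 0) = 2
  w = 0
  w = 0
  (f (w) (w)) = f(0, 0) = 3
  w = 0
  q = 1
  (p (w) (q)) = p(0, 1) = 0
  q = 1
  q = 1
  w = 0
  (h (q) (q) (w)) = h(1, 1, 0) = 3
  (h (f (w) (w)) (p (w) (q)) (h (q) (q) (w))) = h(3, 0, 3) = 2
  (s (k (k (q) (q) (q)) (r (w) (q)) (r (w) (q))) (h (f (w) (w)) (p (w) (q)) (h (q) (q) (w)))) = s(2, 2) = 1

value = 1


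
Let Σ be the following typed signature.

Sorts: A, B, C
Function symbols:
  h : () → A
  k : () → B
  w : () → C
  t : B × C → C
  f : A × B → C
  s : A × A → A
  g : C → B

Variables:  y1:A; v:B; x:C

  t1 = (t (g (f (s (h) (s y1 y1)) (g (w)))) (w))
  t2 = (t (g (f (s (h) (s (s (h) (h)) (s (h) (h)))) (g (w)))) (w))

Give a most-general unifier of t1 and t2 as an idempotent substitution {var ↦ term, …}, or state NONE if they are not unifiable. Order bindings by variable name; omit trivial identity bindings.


{y1 ↦ (s (h) (h))}


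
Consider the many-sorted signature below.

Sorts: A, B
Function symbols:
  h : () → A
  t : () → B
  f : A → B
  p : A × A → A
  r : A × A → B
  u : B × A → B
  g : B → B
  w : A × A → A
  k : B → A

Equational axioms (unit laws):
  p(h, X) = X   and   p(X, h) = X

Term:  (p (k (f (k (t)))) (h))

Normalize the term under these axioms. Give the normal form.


normal form = (k (f (k (t))))

1. (p (k (f (k (t)))) (h))  →  (k (f (k (t))))


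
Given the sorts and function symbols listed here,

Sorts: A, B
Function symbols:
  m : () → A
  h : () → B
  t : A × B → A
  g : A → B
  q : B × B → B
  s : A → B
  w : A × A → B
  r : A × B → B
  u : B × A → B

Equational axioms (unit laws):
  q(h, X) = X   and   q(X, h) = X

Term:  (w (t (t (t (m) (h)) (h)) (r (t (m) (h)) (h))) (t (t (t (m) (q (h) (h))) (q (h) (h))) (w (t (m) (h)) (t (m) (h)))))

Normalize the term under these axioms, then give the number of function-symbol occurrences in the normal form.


size = 25

1. (w (t (t (t (m) (h)) (h)) (r (t (m) (h)) (h))) (t (t (t (m) (q (h) (h))) (q (h) (h))) (w (t (m) (h)) (t (m) (h)))))  →  (w (t (t (t (m) (h)) (h)) (r (t (m) (h)) (h))) (t (t (t (m) (h)) (q (h) (h))) (w (t (m) (h)) (t (m) (h)))))
2. (w (t (t (t (m) (h)) (h)) (r (t (m) (h)) (h))) (t (t (t (m) (h)) (q (h) (h))) (w (t (m) (h)) (t (m) (h)))))  →  (w (t (t (t (m) (h)) (h)) (r (t (m) (h)) (h))) (t (t (t (m) (h)) (h)) (w (t (m) (h)) (t (m) (h)))))
normal form: (w (t (t (t (m) (h)) (h)) (r (t (m) (h)) (h))) (t (t (t (m) (h)) (h)) (w (t (m) (h)) (t (m) (h)))))


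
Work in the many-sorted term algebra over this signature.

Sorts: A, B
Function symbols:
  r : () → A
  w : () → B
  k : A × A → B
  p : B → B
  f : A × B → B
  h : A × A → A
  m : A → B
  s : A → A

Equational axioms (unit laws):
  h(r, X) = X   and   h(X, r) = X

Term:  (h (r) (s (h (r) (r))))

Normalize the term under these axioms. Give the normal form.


1. (h (r) (s (h (r) (r))))  →  (s (h (r) (r)))
2. (s (h (r) (r)))  →  (s (r))

normal form = (s (r))


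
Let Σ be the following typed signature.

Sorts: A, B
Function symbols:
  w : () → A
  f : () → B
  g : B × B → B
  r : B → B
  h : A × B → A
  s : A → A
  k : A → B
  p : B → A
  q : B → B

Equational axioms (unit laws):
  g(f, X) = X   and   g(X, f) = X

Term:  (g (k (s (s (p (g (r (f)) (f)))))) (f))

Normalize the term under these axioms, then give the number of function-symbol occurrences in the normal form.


1. (g (k (s (s (p (g (r (f)) (f)))))) (f))  →  (k (s (s (p (g (r (f)) (f))))))
2. (k (s (s (p (g (r (f)) (f))))))  →  (k (s (s (p (r (f))))))
normal form: (k (s (s (p (r (f))))))

size = 6


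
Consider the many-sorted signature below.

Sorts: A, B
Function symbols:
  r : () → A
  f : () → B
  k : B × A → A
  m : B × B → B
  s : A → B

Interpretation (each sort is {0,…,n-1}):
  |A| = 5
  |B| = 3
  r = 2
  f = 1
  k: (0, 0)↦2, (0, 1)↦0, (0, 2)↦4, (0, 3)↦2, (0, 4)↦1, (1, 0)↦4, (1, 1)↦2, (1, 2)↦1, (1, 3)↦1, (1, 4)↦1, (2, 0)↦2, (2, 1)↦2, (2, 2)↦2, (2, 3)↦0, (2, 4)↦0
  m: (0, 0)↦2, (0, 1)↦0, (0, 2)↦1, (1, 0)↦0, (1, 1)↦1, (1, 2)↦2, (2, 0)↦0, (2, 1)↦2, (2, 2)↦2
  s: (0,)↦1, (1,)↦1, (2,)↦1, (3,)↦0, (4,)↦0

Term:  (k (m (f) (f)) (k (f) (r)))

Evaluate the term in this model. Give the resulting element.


value = 2

  f = 1
  f = 1
  (m (f) (f)) = m(1, 1) = 1
  f = 1
  r = 2
  (k (f) (r)) = k(1, 2) = 1
  (k (m (f) (f)) (k (f) (r))) = k(1, 1) = 2


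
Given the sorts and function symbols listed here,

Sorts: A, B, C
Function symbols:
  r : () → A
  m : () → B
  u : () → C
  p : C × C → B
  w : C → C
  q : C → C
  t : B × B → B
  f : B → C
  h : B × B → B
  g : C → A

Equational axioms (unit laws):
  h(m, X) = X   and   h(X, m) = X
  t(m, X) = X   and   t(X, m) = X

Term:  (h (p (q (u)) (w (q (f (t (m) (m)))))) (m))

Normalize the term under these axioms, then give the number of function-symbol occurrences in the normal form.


size = 7

1. (h (p (q (u)) (w (q (f (t (m) (m)))))) (m))  →  (p (q (u)) (w (q (f (t (m) (m))))))
2. (p (q (u)) (w (q (f (t (m) (m))))))  →  (p (q (u)) (w (q (f (m)))))
normal form: (p (q (u)) (w (q (f (m)))))


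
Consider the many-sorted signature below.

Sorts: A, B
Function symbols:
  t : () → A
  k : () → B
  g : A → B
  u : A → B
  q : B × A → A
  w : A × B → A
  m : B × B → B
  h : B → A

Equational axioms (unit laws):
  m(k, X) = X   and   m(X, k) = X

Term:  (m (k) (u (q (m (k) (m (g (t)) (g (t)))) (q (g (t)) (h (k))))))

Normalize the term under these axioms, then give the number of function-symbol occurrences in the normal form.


size = 12

1. (m (k) (u (q (m (k) (m (g (t)) (g (t)))) (q (g (t)) (h (k))))))  →  (u (q (m (k) (m (g (t)) (g (t)))) (q (g (t)) (h (k)))))
2. (u (q (m (k) (m (g (t)) (g (t)))) (q (g (t)) (h (k)))))  →  (u (q (m (g (t)) (g (t))) (q (g (t)) (h (k)))))
normal form: (u (q (m (g (t)) (g (t))) (q (g (t)) (h (k)))))


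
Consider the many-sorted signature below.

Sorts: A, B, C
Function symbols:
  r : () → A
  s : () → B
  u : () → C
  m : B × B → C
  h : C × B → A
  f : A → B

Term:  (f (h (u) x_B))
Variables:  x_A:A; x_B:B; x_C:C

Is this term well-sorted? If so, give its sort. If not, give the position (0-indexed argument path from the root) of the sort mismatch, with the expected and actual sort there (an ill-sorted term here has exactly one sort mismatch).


well-sorted; sort = B

    (u) : C
    x_B : B
  (h (u) x_B) : A
(f (h (u) x_B)) : B


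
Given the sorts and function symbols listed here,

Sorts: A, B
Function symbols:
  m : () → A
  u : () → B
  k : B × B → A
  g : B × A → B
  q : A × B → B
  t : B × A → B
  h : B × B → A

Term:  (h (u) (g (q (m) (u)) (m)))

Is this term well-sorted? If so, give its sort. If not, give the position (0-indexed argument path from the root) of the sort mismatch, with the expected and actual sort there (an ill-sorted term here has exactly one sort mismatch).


  (u) : B
      (m) : A
      (u) : B
    (q (m) (u)) : B
    (m) : A
  (g (q (m) (u)) (m)) : B
(h (u) (g (q (m) (u)) (m))) : A

well-sorted; sort = A


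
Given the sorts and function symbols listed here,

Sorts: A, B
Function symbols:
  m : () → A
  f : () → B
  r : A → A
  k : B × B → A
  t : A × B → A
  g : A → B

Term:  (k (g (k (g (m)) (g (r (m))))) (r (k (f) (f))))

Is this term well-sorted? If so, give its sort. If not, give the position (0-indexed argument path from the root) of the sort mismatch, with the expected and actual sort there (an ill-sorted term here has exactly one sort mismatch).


ill-sorted at position [1]: expected B, got A

        (m) : A
      (g (m)) : B
          (m) : A
        (r (m)) : A
      (g (r (m))) : B
    (k (g (m)) (g (r (m)))) : A
  (g (k (g (m)) (g (r (m))))) : B
      (f) : B
      (f) : B
    (k (f) (f)) : A
  (r (k (f) (f))) : A
(k (g (k (g (m)) (g (r (m))))) (r (k (f) (f)))) : ✗ arg 1 at [1] has sort A, expected B


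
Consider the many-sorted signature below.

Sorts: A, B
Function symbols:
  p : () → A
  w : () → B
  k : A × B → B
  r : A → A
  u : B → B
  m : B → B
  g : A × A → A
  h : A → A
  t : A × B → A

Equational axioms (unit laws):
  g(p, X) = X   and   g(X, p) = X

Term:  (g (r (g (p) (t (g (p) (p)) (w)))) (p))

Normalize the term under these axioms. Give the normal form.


1. (g (r (g (p) (t (g (p) (p)) (w)))) (p))  →  (r (g (p) (t (g (p) (p)) (w))))
2. (r (g (p) (t (g (p) (p)) (w))))  →  (r (t (g (p) (p)) (w)))
3. (r (t (g (p) (p)) (w)))  →  (r (t (p) (w)))

normal form = (r (t (p) (w)))


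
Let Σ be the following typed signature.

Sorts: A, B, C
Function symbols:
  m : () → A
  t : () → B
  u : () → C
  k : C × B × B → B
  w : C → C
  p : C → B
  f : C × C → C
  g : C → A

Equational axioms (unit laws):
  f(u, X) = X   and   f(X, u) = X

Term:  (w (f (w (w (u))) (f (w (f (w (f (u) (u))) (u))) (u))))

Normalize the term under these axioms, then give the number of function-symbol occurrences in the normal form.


size = 8

1. (w (f (w (w (u))) (f (w (f (w (f (u) (u))) (u))) (u))))  →  (w (f (w (w (u))) (w (f (w (f (u) (u))) (u)))))
2. (w (f (w (w (u))) (w (f (w (f (u) (u))) (u)))))  →  (w (f (w (w (u))) (w (w (f (u) (u))))))
3. (w (f (w (w (u))) (w (w (f (u) (u))))))  →  (w (f (w (w (u))) (w (w (u)))))
normal form: (w (f (w (w (u))) (w (w (u)))))


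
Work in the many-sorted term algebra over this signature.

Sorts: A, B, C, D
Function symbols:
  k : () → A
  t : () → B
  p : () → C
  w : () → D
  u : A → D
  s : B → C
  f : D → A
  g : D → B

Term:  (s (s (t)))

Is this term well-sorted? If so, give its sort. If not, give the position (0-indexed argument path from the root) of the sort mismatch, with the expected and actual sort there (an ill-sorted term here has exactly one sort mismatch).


ill-sorted at position [0]: expected B, got C

    (t) : B
  (s (t)) : C
(s (s (t))) : ✗ arg 0 at [0] has sort C, expected B


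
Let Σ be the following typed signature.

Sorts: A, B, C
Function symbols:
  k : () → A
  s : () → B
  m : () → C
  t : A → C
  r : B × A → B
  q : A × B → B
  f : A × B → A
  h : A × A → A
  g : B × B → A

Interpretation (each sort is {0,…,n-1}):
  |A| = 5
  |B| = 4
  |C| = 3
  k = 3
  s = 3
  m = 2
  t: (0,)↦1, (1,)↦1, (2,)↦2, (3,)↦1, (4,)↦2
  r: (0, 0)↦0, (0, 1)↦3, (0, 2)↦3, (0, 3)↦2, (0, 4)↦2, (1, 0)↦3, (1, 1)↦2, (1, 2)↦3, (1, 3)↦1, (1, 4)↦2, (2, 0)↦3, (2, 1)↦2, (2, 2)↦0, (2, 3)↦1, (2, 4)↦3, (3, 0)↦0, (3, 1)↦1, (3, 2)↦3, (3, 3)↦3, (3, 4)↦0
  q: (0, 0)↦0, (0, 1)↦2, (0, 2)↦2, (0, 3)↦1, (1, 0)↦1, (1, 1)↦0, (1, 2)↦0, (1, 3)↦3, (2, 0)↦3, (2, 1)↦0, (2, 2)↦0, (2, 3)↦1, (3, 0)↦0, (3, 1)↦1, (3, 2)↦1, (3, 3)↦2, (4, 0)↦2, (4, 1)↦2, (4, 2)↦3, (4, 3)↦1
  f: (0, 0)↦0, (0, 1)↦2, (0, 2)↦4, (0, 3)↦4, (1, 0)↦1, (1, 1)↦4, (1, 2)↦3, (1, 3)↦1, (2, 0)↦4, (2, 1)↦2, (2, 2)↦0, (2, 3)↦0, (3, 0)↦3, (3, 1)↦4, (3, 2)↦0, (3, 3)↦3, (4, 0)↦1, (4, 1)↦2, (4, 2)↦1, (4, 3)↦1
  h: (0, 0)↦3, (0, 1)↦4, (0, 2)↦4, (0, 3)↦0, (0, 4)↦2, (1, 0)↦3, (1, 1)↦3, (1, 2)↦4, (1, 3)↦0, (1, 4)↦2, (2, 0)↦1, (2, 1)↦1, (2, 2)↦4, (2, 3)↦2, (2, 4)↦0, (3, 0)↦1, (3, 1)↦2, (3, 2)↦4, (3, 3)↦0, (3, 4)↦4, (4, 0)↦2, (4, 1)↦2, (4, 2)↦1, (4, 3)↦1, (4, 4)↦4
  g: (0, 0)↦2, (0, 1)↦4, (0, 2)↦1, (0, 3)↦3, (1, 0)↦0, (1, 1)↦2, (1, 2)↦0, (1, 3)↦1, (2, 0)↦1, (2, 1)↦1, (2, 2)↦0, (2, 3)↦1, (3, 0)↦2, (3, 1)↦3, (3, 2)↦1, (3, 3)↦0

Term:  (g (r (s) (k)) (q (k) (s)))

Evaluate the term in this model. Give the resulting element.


value = 1

  s = 3
  k = 3
  (r (s) (k)) = r(3, 3) = 3
  k = 3
  s = 3
  (q (k) (s)) = q(3, 3) = 2
  (g (r (s) (k)) (q (k) (s))) = g(3, 2) = 1


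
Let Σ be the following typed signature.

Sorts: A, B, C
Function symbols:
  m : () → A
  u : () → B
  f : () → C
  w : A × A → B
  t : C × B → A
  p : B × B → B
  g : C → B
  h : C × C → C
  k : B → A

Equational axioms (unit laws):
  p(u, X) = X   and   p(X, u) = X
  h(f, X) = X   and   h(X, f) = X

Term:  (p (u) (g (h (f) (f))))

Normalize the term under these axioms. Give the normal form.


normal form = (g (f))

1. (p (u) (g (h (f) (f))))  →  (g (h (f) (f)))
2. (g (h (f) (f)))  →  (g (f))


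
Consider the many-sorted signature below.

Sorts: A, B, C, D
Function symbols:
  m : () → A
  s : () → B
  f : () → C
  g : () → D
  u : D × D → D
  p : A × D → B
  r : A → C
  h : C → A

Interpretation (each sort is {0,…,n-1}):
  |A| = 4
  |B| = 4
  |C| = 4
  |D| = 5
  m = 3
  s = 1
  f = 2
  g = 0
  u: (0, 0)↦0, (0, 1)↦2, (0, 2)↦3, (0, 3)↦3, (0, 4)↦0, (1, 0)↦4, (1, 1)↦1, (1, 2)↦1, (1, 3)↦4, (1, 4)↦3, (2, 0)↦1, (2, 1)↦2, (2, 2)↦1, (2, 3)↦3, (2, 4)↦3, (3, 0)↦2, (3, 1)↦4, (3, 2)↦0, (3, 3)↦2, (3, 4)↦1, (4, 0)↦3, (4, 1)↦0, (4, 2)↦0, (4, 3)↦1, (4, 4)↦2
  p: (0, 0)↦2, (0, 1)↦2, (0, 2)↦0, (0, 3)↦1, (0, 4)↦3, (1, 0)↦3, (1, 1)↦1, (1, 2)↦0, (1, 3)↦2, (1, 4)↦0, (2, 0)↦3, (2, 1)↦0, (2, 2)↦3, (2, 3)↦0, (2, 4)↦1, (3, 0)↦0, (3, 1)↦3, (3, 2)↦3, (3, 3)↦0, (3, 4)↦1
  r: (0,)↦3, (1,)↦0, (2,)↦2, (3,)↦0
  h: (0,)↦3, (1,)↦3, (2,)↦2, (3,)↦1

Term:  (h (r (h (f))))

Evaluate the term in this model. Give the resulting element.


value = 2

  f = 2
  (h (f)) = h(2,) = 2
  (r (h (f))) = r(2,) = 2
  (h (r (h (f)))) = h(2,) = 2


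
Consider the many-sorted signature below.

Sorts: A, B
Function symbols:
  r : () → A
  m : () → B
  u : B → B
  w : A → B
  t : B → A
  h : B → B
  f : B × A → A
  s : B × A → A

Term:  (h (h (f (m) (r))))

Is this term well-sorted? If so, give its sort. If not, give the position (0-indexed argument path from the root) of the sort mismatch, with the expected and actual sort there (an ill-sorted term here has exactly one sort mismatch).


      (m) : B
      (r) : A
    (f (m) (r)) : A
  (h (f (m) (r))) : ✗ arg 0 at [0, 0] has sort A, expected B

ill-sorted at position [0, 0]: expected B, got A


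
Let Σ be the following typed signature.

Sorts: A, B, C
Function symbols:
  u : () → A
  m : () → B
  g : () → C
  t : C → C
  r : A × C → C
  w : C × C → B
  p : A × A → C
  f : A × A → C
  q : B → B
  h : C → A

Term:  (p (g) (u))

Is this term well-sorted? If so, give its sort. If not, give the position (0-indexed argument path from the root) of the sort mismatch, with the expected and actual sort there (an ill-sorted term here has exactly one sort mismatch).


ill-sorted at position [0]: expected A, got C

  (g) : C
  (u) : A
(p (g) (u)) : ✗ arg 0 at [0] has sort C, expected A


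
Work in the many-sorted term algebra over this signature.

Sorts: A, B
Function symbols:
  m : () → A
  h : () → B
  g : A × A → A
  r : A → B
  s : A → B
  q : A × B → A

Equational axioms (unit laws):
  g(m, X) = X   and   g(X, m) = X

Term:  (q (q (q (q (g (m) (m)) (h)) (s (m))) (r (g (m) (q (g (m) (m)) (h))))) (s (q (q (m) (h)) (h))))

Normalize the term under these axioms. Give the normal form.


normal form = (q (q (q (q (m) (h)) (s (m))) (r (q (m) (h)))) (s (q (q (m) (h)) (h))))

1. (q (q (q (q (g (m) (m)) (h)) (s (m))) (r (g (m) (q (g (m) (m)) (h))))) (s (q (q (m) (h)) (h))))  →  (q (q (q (q (m) (h)) (s (m))) (r (g (m) (q (g (m) (m)) (h))))) (s (q (q (m) (h)) (h))))
2. (q (q (q (q (m) (h)) (s (m))) (r (g (m) (q (g (m) (m)) (h))))) (s (q (q (m) (h)) (h))))  →  (q (q (q (q (m) (h)) (s (m))) (r (q (g (m) (m)) (h)))) (s (q (q (m) (h)) (h))))
3. (q (q (q (q (m) (h)) (s (m))) (r (q (g (m) (m)) (h)))) (s (q (q (m) (h)) (h))))  →  (q (q (q (q (m) (h)) (s (m))) (r (q (m) (h)))) (s (q (q (m) (h)) (h))))


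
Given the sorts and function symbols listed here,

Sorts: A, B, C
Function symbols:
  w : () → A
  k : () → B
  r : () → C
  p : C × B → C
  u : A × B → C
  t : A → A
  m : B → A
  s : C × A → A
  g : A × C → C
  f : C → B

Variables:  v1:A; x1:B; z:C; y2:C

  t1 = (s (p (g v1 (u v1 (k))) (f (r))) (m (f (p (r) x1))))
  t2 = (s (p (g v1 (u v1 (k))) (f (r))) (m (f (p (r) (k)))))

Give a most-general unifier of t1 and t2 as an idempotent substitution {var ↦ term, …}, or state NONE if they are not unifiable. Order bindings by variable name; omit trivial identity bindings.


{x1 ↦ (k)}
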